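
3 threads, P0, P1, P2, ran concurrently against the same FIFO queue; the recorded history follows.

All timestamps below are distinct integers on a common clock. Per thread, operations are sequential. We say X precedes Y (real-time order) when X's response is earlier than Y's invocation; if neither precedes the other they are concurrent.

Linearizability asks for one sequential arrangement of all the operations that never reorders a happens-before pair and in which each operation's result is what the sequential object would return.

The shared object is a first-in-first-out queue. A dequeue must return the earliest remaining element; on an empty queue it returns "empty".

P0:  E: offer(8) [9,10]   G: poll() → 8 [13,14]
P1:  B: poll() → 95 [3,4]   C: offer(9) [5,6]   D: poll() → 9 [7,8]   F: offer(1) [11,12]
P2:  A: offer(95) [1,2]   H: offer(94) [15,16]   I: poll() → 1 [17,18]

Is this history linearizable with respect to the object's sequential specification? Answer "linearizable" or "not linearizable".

witness order: A, B, C, D, E, F, G, H, I
1. A offer(95), leaving queue <95>
2. B poll() → 95, leaving queue <>
3. C offer(9), leaving queue <9>
4. D poll() → 9, leaving queue <>
5. E offer(8), leaving queue <8>
6. F offer(1), leaving queue <8,1>
7. G poll() → 8, leaving queue <1>
8. H offer(94), leaving queue <1,94>
9. I poll() → 1, leaving queue <94>

linearizable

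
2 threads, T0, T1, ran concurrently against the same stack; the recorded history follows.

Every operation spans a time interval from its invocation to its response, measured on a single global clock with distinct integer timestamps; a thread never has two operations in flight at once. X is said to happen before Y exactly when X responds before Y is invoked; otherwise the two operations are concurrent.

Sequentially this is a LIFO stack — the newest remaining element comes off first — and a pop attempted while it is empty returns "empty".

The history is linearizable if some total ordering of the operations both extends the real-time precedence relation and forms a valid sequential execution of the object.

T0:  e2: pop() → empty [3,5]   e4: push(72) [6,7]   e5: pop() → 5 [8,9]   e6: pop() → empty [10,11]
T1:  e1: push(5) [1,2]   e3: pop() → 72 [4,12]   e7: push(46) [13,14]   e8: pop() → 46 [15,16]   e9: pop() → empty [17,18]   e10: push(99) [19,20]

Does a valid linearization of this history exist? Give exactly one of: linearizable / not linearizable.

prefix check: 1..8 passes, 1..9 fails once e5's time-9 response joins
a single order respects real time; the 4 completed stack operations fail replay along it
every completion of the 1 pending operation (e3) was checked; none linearizes
sample order e1, e2, e4, e5 (pending dropped) stalls at step 2 — e2 pop() → empty has no legal effect

not linearizable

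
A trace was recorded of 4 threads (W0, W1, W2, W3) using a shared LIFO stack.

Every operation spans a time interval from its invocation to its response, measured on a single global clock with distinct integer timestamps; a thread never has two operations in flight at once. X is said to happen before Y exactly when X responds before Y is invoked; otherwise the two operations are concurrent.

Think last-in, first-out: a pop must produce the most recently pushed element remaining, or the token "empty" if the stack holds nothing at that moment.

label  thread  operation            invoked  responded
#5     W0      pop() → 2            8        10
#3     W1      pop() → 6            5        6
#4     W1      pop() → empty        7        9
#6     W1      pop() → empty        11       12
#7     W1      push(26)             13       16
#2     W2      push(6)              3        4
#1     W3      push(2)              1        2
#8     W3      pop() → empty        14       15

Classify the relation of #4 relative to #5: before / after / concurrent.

#4 spans [7,9], #5 spans [8,10]
the intervals overlap in both directions

concurrent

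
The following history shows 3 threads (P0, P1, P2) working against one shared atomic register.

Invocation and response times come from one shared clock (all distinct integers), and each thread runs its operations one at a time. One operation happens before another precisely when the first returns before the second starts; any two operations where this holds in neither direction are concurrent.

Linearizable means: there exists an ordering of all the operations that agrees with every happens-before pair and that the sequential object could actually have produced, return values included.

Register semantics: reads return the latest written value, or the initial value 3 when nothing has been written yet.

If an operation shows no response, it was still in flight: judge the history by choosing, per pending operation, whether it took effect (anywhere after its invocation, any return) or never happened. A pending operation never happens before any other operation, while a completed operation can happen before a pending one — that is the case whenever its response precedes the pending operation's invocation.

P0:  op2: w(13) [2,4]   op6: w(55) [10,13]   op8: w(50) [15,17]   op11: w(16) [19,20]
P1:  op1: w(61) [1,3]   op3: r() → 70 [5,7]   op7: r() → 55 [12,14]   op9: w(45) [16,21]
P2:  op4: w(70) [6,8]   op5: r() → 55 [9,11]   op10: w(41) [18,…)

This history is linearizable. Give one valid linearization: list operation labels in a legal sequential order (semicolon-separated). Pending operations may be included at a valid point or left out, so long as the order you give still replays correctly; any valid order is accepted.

op1; op2; op4; op3; op6; op5; op7; op8; op9; op10; op11

step 1: op1 w(61) — value 61
step 2: op2 w(13) — value 13
step 3: op4 w(70) — value 70
step 4: op3 r() → 70 — value 70
step 5: op6 w(55) — value 55
step 6: op5 r() → 55 — value 55
step 7: op7 r() → 55 — value 55
step 8: op8 w(50) — value 50
step 9: op9 w(45) — value 45
step 10: op10 w(41) (pending, included) — value 41
step 11: op11 w(16) — value 16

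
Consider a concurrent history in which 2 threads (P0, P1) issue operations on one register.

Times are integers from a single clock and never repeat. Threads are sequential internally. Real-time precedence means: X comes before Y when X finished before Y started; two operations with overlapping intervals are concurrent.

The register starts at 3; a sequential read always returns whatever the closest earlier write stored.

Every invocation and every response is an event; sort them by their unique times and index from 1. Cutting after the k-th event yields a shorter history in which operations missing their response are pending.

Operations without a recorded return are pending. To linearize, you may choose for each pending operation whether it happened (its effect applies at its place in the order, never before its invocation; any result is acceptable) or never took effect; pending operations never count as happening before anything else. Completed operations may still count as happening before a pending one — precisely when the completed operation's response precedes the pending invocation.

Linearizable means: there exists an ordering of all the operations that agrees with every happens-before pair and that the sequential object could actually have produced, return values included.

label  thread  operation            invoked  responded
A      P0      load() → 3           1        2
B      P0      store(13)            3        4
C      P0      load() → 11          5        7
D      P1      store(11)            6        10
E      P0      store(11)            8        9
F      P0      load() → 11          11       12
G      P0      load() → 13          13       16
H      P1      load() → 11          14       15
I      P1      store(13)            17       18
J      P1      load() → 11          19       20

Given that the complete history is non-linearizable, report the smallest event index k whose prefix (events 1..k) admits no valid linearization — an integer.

16

a valid linearization of events 1..15 exists, for instance A, B, D, C, E, F, G, H:
after step 1 (A load() → 3): value 3
after step 2 (B store(13)): value 13
after step 3 (D store(11)): value 11
after step 4 (C load() → 11): value 11
after step 5 (E store(11)): value 11
after step 6 (F load() → 11): value 11
after step 7 (G load() (pending, included)): value 11
after step 8 (H load() → 11): value 11
include event 16 — G responding at 16 — and every candidate order breaks
one such order, A, B, C, D, E, F, G, H, breaks at step 3 where C load() → 11 is illegal
one such order, A, B, C, D, E, F, H, G, breaks at step 3 where C load() → 11 is illegal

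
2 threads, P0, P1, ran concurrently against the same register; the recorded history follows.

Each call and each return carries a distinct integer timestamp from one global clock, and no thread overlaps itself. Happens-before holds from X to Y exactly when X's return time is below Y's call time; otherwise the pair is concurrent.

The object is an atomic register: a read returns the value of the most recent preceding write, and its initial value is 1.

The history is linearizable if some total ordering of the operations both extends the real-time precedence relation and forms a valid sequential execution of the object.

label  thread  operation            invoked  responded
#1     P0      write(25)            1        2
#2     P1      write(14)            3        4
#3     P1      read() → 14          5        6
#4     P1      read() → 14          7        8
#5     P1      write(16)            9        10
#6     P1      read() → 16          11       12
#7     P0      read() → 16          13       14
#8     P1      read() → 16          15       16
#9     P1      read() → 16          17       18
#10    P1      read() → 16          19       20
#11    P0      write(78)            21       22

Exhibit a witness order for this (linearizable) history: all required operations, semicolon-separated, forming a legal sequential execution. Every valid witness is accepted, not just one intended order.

after step 1 (#1 write(25)): value 25
after step 2 (#2 write(14)): value 14
after step 3 (#3 read() → 14): value 14
after step 4 (#4 read() → 14): value 14
after step 5 (#5 write(16)): value 16
after step 6 (#6 read() → 16): value 16
after step 7 (#7 read() → 16): value 16
after step 8 (#8 read() → 16): value 16
after step 9 (#9 read() → 16): value 16
after step 10 (#10 read() → 16): value 16
after step 11 (#11 write(78)): value 78

#1; #2; #3; #4; #5; #6; #7; #8; #9; #10; #11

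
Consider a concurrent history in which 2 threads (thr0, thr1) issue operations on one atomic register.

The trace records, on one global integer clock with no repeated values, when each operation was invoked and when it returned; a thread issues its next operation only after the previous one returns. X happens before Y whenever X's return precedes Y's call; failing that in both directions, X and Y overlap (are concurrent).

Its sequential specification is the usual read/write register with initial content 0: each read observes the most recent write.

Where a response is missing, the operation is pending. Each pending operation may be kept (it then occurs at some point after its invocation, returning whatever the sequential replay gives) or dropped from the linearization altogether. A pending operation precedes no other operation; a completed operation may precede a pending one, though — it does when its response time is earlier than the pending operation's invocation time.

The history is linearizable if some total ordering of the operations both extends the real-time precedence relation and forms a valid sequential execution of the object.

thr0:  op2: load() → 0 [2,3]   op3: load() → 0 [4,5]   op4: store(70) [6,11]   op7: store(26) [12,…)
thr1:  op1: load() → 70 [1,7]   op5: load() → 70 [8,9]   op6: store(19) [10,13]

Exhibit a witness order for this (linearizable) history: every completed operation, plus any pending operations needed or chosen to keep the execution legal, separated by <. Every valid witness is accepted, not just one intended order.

op2 < op3 < op4 < op1 < op5 < op6

after step 1 (op2 load() → 0): value 0
after step 2 (op3 load() → 0): value 0
after step 3 (op4 store(70)): value 70
after step 4 (op1 load() → 70): value 70
after step 5 (op5 load() → 70): value 70
after step 6 (op6 store(19)): value 19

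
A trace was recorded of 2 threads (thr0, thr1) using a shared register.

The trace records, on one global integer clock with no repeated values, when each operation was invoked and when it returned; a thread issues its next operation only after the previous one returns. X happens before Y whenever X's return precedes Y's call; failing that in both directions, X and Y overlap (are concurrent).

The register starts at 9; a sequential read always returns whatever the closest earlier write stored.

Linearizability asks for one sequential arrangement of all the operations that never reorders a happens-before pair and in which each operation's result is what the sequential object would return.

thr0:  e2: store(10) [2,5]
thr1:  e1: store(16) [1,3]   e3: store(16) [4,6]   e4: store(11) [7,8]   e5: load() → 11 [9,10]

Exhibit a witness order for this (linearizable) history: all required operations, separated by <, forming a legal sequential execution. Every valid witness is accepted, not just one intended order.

e1 < e2 < e3 < e4 < e5

step 1: e1 store(16) — value 16
step 2: e2 store(10) — value 10
step 3: e3 store(16) — value 16
step 4: e4 store(11) — value 11
step 5: e5 load() → 11 — value 11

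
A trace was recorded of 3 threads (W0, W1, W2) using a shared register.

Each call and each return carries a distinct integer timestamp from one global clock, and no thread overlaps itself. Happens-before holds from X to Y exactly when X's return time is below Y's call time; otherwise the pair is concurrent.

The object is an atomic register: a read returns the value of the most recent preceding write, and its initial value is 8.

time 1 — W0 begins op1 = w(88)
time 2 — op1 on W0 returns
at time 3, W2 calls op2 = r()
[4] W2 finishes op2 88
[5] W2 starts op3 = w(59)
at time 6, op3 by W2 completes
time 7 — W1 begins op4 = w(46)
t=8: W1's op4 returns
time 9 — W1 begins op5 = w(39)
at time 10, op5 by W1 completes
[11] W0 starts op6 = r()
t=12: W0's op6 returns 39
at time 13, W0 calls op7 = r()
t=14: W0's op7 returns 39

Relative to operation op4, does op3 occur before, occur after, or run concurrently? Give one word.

op3 spans [5,6], op4 spans [7,8]
resp(op3)=6 < inv(op4)=7

before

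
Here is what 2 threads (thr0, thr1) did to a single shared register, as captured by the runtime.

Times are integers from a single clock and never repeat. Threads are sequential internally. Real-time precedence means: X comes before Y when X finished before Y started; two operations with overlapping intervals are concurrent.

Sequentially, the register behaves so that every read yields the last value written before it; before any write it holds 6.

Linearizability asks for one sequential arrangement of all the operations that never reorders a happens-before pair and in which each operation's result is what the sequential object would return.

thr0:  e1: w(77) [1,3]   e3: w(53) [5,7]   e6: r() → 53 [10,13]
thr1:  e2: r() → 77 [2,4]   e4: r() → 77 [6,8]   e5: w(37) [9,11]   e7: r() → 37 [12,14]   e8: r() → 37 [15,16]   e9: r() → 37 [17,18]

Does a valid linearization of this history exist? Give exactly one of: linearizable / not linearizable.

linearizable

witness order: e1, e2, e4, e3, e6, e5, e7, e8, e9
after step 1 (e1 w(77)): value 77
after step 2 (e2 r() → 77): value 77
after step 3 (e4 r() → 77): value 77
after step 4 (e3 w(53)): value 53
after step 5 (e6 r() → 53): value 53
after step 6 (e5 w(37)): value 37
after step 7 (e7 r() → 37): value 37
after step 8 (e8 r() → 37): value 37
after step 9 (e9 r() → 37): value 37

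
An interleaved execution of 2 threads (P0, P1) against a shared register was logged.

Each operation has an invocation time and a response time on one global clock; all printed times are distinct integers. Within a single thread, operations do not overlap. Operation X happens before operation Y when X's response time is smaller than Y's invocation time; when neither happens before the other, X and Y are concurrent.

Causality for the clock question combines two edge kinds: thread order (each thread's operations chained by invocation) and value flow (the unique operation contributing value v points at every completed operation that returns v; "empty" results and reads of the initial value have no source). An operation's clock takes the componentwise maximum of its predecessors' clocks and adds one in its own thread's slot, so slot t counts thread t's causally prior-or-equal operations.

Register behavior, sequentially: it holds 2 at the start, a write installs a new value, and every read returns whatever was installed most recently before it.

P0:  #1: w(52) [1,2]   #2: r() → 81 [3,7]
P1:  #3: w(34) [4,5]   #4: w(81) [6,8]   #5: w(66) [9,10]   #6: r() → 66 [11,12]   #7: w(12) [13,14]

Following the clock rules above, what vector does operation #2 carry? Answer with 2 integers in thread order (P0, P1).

no predecessors for #3 (invoked 4): P1 increments from zero → (0, 1)
no predecessors for #1 (invoked 1): P0 increments from zero → (1, 0)
VC(#4, invoked at 6): max of VC(#3)=(0, 1), then +1 on thread P1 → (0, 2)
VC(#5, invoked at 9): max of VC(#4)=(0, 2), then +1 on thread P1 → (0, 3)
VC(#6, invoked at 11): max of VC(#5)=(0, 3), then +1 on thread P1 → (0, 4)
VC(#2, invoked at 3): max of VC(#1)=(1, 0), VC(#4)=(0, 2), then +1 on thread P0 → (2, 2)
VC(#7, invoked at 13): max of VC(#6)=(0, 4), then +1 on thread P1 → (0, 5)
target: VC(#2) = (2, 2)

(2, 2)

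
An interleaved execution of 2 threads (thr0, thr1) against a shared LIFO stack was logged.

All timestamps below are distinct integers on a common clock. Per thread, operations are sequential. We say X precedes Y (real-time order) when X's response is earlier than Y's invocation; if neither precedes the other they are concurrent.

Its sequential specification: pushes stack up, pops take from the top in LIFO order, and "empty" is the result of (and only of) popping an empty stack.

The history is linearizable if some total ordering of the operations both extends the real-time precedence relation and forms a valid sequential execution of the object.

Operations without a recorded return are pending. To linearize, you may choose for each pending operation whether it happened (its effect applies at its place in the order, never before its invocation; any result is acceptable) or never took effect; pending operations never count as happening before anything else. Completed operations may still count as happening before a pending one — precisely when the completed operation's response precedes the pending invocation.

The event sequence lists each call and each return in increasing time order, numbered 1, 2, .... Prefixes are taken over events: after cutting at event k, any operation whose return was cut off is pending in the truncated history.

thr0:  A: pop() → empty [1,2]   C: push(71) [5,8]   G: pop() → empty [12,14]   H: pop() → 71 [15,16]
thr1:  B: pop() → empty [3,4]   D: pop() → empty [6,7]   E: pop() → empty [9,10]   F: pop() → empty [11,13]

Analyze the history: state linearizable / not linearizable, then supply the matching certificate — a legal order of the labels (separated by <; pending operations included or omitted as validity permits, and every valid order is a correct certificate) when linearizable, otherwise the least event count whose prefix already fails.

not linearizable — minimal violating prefix: 10 events

through event 9 a valid linearization exists; event 10 (E responding at time 10) ends that
the 5 completed operations admit 2 real-time orders; each fails the LIFO stack replay
sample order A, B, C, D, E stalls at step 4 — D pop() → empty has no legal effect
sample order A, B, D, C, E stalls at step 5 — E pop() → empty has no legal effect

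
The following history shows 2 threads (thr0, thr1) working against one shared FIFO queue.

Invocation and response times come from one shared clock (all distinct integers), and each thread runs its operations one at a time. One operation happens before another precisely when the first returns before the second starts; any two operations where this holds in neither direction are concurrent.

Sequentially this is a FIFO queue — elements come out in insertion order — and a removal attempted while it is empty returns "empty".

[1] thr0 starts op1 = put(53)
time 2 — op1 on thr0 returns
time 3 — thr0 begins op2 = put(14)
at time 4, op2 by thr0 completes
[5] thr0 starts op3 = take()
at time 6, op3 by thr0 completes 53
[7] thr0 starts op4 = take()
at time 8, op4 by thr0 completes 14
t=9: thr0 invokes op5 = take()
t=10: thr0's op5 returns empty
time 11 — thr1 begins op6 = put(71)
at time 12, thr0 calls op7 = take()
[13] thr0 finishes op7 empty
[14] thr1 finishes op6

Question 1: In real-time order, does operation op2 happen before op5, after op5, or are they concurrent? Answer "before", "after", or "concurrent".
before

op2 spans [3,4], op5 spans [9,10]
resp(op2)=4 < inv(op5)=9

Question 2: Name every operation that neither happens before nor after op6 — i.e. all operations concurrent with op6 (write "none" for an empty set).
op7

overlap test against op6 [11,14]: concurrent iff the interval meets 11..14
op1 [1,2]: before
op2 [3,4]: before
op3 [5,6]: before
op4 [7,8]: before
op5 [9,10]: before
op7 [12,13]: concurrent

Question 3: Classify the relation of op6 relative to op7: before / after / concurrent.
concurrent

op6 spans [11,14], op7 spans [12,13]
the intervals overlap in both directions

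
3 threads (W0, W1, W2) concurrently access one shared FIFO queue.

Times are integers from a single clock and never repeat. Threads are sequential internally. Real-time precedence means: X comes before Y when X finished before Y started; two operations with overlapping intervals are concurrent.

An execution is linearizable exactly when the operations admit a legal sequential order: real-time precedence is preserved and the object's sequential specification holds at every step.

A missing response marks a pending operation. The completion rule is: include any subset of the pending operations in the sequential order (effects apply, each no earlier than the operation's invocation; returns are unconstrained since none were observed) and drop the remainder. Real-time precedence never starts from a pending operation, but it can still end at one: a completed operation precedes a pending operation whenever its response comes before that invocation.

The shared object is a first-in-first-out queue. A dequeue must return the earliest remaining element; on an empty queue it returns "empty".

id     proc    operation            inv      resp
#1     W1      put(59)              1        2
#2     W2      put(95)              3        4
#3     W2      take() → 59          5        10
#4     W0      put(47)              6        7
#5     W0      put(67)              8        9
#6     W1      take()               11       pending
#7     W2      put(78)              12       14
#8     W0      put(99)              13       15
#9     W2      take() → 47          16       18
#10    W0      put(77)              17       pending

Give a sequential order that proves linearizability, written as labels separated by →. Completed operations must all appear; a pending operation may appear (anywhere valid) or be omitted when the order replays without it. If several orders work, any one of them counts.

#1 → #2 → #3 → #4 → #5 → #6 → #7 → #8 → #9

step 1: #1 put(59) — queue <59>
step 2: #2 put(95) — queue <59,95>
step 3: #3 take() → 59 — queue <95>
step 4: #4 put(47) — queue <95,47>
step 5: #5 put(67) — queue <95,47,67>
step 6: #6 take() (pending, included) — queue <47,67>
step 7: #7 put(78) — queue <47,67,78>
step 8: #8 put(99) — queue <47,67,78,99>
step 9: #9 take() → 47 — queue <67,78,99>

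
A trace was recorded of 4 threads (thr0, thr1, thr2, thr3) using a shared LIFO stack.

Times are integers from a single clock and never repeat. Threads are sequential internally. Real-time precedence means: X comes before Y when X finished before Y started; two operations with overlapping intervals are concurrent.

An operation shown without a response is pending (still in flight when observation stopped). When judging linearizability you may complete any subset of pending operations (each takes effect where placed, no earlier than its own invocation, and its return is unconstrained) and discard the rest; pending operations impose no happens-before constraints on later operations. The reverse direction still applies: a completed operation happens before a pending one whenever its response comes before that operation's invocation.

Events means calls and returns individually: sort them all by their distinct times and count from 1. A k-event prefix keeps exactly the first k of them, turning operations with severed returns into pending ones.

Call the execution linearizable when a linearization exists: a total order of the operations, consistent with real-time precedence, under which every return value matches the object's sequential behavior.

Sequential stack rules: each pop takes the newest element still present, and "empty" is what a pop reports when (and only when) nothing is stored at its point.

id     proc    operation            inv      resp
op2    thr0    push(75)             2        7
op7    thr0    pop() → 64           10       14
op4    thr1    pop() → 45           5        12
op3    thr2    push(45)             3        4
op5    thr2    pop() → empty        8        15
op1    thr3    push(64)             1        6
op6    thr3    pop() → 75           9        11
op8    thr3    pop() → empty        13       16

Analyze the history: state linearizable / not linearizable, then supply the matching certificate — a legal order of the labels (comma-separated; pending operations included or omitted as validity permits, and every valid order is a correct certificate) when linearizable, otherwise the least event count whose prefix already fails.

linearizable — witness: op1, op2, op3, op4, op6, op7, op5, op8

1. op1 push(64), leaving stack <64>
2. op2 push(75), leaving stack <64,75>
3. op3 push(45), leaving stack <64,75,45>
4. op4 pop() → 45, leaving stack <64,75>
5. op6 pop() → 75, leaving stack <64>
6. op7 pop() → 64, leaving stack <>
7. op5 pop() → empty, leaving stack <>
8. op8 pop() → empty, leaving stack <>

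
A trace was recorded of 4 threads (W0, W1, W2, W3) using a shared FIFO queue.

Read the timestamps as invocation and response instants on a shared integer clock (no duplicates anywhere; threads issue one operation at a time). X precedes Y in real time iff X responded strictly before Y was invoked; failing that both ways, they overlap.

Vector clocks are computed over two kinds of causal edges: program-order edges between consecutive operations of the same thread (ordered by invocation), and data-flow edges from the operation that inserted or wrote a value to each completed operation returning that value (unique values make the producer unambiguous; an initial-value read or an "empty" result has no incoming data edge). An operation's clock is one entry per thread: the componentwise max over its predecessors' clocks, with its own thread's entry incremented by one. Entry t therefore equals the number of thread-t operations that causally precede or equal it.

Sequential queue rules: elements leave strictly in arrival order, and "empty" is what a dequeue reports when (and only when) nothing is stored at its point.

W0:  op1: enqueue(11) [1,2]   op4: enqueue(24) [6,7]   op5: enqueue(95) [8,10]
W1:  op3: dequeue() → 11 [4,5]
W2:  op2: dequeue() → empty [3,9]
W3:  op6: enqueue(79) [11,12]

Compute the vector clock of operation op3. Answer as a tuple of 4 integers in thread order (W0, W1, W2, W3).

(1, 1, 0, 0)

no predecessors for op6 (invoked 11): W3 increments from zero → (0, 0, 0, 1)
no predecessors for op2 (invoked 3): W2 increments from zero → (0, 0, 1, 0)
no predecessors for op1 (invoked 1): W0 increments from zero → (1, 0, 0, 0)
VC(op3, invoked at 4): max of VC(op1)=(1, 0, 0, 0), then +1 on thread W1 → (1, 1, 0, 0)
VC(op4, invoked at 6): max of VC(op1)=(1, 0, 0, 0), then +1 on thread W0 → (2, 0, 0, 0)
VC(op5, invoked at 8): max of VC(op4)=(2, 0, 0, 0), then +1 on thread W0 → (3, 0, 0, 0)
target: VC(op3) = (1, 1, 0, 0)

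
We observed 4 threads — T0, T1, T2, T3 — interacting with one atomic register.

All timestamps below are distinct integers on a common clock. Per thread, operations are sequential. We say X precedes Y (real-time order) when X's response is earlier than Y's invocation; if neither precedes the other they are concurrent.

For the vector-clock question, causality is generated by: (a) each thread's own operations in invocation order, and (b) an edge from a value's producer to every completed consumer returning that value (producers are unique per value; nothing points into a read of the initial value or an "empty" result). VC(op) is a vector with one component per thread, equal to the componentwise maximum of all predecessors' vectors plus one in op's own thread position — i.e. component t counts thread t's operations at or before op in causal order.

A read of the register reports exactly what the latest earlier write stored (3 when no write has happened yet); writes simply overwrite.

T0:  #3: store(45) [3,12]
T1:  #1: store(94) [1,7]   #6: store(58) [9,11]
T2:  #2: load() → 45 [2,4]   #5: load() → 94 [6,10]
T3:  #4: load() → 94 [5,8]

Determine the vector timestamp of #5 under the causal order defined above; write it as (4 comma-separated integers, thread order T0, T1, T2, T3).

(1, 1, 2, 0)

VC(#1, invoked at 1): no causal predecessors; +1 on T1 → (0, 1, 0, 0)
VC(#3, invoked at 3): no causal predecessors; +1 on T0 → (1, 0, 0, 0)
#4 (invocation 5): componentwise max over VC(#1)=(0, 1, 0, 0), +1 at T3, giving (0, 1, 0, 1)
#6 (invocation 9): componentwise max over VC(#1)=(0, 1, 0, 0), +1 at T1, giving (0, 2, 0, 0)
#2 (invocation 2): componentwise max over VC(#3)=(1, 0, 0, 0), +1 at T2, giving (1, 0, 1, 0)
#5 (invocation 6): componentwise max over VC(#1)=(0, 1, 0, 0), VC(#2)=(1, 0, 1, 0), +1 at T2, giving (1, 1, 2, 0)
target: VC(#5) = (1, 1, 2, 0)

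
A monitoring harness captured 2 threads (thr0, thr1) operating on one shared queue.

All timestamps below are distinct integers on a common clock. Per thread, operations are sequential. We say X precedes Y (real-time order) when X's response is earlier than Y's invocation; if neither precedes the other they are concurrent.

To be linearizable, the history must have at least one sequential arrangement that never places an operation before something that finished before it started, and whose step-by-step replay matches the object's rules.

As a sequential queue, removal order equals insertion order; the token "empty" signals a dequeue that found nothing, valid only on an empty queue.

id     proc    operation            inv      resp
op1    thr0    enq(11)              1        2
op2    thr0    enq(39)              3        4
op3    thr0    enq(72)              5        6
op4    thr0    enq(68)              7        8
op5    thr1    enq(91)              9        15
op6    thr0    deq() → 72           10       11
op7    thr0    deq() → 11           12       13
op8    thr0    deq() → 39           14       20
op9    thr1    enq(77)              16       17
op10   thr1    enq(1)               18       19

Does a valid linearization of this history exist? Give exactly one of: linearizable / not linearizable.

not linearizable

prefix check: 1..10 passes, 1..11 fails once op6's time-11 response joins
one real-time candidate order over the 5 completed operations — the queue replay rejects it
no escape via the 1 pending operation (op5): every completion choice fails
e.g. op1, op2, op3, op4, op6 (pending dropped): illegal at step 5, since op6 deq() → 72 cannot apply there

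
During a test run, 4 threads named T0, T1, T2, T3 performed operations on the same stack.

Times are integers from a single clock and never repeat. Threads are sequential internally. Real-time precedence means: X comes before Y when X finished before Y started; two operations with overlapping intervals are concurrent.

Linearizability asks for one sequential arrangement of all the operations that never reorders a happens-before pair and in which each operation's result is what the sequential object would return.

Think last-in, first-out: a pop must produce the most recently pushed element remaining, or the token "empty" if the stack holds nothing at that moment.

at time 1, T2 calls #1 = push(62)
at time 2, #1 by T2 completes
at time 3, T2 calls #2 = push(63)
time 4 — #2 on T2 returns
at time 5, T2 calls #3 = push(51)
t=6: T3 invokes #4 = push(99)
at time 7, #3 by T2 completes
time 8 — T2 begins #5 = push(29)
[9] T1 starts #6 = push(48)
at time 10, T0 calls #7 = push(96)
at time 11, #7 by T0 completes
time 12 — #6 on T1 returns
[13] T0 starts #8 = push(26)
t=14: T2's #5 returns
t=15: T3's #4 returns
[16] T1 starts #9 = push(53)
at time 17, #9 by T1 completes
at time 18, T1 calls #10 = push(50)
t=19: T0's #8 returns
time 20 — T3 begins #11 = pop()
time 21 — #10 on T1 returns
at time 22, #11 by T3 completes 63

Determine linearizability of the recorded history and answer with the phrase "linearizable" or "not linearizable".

cut after 21 events: linearizable; cut after 22 events (#11 responds, time 22): not linearizable
checked exhaustively: 186 real-time-consistent orders of 11 completed operations, zero legal stack replays
for example #1, #2, #3, #4, #5, #6, #7, #8, #9, #10, #11 fails at step 11: #11 pop() → 63 is not legal there
for example #1, #2, #3, #4, #5, #6, #7, #8, #9, #11, #10 fails at step 10: #11 pop() → 63 is not legal there

not linearizable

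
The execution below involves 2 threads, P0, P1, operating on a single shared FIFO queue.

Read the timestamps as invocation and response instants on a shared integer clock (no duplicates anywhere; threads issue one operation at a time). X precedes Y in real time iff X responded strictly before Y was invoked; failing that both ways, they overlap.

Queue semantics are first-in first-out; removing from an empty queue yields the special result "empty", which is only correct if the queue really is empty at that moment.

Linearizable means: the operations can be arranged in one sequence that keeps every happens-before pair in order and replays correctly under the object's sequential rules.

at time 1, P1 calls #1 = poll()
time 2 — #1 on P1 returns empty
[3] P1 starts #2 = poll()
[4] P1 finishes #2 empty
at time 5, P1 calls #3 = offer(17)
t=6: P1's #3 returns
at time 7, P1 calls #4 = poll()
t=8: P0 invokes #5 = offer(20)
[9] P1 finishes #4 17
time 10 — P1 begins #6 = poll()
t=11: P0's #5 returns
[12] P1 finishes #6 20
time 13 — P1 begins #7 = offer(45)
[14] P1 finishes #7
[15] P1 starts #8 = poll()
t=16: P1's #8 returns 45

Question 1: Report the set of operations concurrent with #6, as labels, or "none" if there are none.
#6 runs from 10 to 12; window-overlapping ops are concurrent
#1 [1,2]: before
#2 [3,4]: before
#3 [5,6]: before
#4 [7,9]: before
#5 [8,11]: concurrent
#7 [13,14]: after
#8 [15,16]: after

#5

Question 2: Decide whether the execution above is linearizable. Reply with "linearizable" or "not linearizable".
witness order: #1, #2, #3, #4, #5, #6, #7, #8
1. #1 poll() → empty, leaving queue <>
2. #2 poll() → empty, leaving queue <>
3. #3 offer(17), leaving queue <17>
4. #4 poll() → 17, leaving queue <>
5. #5 offer(20), leaving queue <20>
6. #6 poll() → 20, leaving queue <>
7. #7 offer(45), leaving queue <45>
8. #8 poll() → 45, leaving queue <>

linearizable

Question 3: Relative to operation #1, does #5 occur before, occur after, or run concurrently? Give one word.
#5 spans [8,11], #1 spans [1,2]
resp(#1)=2 < inv(#5)=8

after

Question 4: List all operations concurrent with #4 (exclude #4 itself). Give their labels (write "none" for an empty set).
#4 spans [7,9]; an op avoiding the whole window 7..9 is ordered, any other is concurrent
#1 [1,2]: before
#2 [3,4]: before
#3 [5,6]: before
#5 [8,11]: concurrent
#6 [10,12]: after
#7 [13,14]: after
#8 [15,16]: after

#5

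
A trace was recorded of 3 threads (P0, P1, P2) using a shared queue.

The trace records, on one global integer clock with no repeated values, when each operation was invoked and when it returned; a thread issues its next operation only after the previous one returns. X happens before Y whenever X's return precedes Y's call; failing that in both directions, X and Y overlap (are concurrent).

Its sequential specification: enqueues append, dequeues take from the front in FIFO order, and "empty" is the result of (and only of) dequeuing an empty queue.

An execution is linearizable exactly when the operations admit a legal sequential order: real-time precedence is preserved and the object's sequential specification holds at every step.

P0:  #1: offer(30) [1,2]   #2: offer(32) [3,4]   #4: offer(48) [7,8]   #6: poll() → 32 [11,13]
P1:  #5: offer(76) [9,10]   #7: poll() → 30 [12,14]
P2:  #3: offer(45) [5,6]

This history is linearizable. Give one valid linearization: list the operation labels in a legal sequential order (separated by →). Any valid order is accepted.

after step 1 (#1 offer(30)): queue <30>
after step 2 (#2 offer(32)): queue <30,32>
after step 3 (#3 offer(45)): queue <30,32,45>
after step 4 (#4 offer(48)): queue <30,32,45,48>
after step 5 (#5 offer(76)): queue <30,32,45,48,76>
after step 6 (#7 poll() → 30): queue <32,45,48,76>
after step 7 (#6 poll() → 32): queue <45,48,76>

#1 → #2 → #3 → #4 → #5 → #7 → #6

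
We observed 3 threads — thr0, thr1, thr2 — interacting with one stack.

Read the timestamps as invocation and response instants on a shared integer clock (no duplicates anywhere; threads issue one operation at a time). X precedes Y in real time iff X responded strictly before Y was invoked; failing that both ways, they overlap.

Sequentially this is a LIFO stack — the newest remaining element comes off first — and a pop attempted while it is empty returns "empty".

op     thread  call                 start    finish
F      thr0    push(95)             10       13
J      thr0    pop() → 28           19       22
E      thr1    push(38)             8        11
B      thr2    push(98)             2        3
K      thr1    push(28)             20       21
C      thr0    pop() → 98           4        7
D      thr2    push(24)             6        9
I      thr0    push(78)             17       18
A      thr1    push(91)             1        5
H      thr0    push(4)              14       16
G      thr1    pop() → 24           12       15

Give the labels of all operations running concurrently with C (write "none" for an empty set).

A, D

concurrent with C ([4,7]): every op whose interval crosses 4..7
A [1,5]: concurrent
B [2,3]: before
D [6,9]: concurrent
E [8,11]: after
F [10,13]: after
G [12,15]: after
H [14,16]: after
I [17,18]: after
J [19,22]: after
K [20,21]: after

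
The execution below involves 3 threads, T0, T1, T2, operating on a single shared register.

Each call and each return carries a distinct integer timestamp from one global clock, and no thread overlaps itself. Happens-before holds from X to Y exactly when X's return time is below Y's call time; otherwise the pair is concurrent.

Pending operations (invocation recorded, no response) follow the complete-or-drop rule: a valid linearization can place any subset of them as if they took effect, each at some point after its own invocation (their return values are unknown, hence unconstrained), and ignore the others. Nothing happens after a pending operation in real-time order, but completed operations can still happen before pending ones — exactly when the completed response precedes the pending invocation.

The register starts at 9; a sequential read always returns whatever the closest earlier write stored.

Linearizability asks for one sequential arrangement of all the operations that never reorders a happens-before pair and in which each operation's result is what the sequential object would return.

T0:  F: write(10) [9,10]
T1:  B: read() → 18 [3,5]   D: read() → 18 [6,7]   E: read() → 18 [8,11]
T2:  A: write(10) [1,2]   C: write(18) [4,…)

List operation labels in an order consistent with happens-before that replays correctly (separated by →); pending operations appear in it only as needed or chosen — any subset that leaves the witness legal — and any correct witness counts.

step 1: A write(10) — value 10
step 2: C write(18) (pending, included) — value 18
step 3: B read() → 18 — value 18
step 4: D read() → 18 — value 18
step 5: E read() → 18 — value 18
step 6: F write(10) — value 10

A → C → B → D → E → F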